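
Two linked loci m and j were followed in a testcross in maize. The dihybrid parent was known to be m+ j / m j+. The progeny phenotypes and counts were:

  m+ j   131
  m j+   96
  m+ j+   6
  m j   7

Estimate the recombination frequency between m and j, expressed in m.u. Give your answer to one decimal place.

5.4 m.u.

The recombinant classes are m+ j+ and m j: 6 + 7 = 13.
Recombination frequency = 13/240 = 0.0542 ≈ 5.4%, i.e. 5.4 m.u.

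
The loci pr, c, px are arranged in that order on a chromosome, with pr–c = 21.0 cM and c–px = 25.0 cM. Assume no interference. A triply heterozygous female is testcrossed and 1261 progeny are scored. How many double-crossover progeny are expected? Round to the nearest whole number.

66

Map distances give recombination frequencies of 0.210 and 0.250 for the two intervals.
With no interference, expected double-crossover frequency = 0.210 × 0.250 = 0.05250.
Expected number = 0.05250 × 1261 = 66.20 ≈ 66.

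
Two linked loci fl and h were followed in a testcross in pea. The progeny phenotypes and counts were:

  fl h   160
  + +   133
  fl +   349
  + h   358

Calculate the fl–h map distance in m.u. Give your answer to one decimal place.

The two most frequent classes, + h (358) and fl + (349), are the parental types, so the F1 was + h / fl +.
The recombinant classes are + + and fl h: 133 + 160 = 293.
Recombination frequency = 293/1000 = 0.2930 ≈ 29.3%, i.e. 29.3 m.u.

29.3 m.u.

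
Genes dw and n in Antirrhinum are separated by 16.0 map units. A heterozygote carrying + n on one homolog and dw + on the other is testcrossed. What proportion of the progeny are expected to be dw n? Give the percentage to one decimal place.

A map distance of 16.0 map units corresponds to a recombination frequency of 0.160.
The F1 is + n / dw +, so dw n is a recombinant gamete class with expected frequency r/2 = 0.160/2 = 0.0800.
That is 0.0800 = 8.0% of the progeny.

8.0%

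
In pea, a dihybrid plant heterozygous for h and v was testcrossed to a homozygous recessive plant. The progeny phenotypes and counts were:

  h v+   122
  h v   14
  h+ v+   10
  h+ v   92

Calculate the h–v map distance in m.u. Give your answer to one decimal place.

10.1 m.u.

The two most frequent classes, h+ v (92) and h v+ (122), are the parental types, so the F1 was h+ v / h v+.
The recombinant classes are h+ v+ and h v: 10 + 14 = 24.
Recombination frequency = 24/238 = 0.1008 ≈ 10.1%, i.e. 10.1 m.u.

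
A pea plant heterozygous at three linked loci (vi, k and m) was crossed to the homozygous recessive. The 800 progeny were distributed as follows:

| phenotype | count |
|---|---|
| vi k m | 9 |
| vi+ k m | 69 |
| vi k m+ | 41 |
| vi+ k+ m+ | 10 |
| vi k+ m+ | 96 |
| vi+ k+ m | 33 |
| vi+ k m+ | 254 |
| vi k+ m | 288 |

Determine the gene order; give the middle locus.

k

The two most frequent reciprocal classes, vi k+ m and vi+ k m+, are the parental types, so the F1 was vi k+ m / vi+ k m+.
The two rarest classes, vi k m and vi+ k+ m+, are the double crossovers. Comparing them with the parentals, only the k allele has switched, so k is the middle locus and the order is m – k – vi.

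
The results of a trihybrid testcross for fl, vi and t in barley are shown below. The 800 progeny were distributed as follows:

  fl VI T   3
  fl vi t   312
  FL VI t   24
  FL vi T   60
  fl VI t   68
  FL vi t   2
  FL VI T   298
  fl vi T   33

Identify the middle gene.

fl

The two most frequent reciprocal classes, FL VI T and fl vi t, are the parental types, so the F1 was FL VI T / fl vi t.
The two rarest classes, fl VI T and FL vi t, are the double crossovers. Comparing them with the parentals, only the fl allele has switched, so fl is the middle locus and the order is vi – fl – t.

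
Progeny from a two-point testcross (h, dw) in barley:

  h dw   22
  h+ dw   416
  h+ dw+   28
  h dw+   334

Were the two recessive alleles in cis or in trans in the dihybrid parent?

trans

The two most frequent classes are h+ dw (416) and h dw+ (334); these are the parental (non-recombinant) types.
So the F1 carried h+ dw on one chromosome and h dw+ on the other — the recessive alleles are on opposite chromosomes (trans / repulsion).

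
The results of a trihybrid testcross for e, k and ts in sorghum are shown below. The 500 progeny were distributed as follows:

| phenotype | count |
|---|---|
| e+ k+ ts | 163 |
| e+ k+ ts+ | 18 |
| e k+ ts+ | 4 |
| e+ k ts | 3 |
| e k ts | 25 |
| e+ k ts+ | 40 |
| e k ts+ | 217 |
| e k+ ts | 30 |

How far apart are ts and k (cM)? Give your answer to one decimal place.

The two most frequent reciprocal classes, e+ k+ ts and e k ts+, are the parental types, so the F1 was e+ k+ ts / e k ts+.
The two rarest classes, e+ k ts and e k+ ts+, are the double crossovers. Comparing them with the parentals, only the k allele has switched, so k is the middle locus and the order is e – k – ts.
Crossovers in the k–ts interval produce the single-crossover classes e+ k+ ts+ and e k ts (18 + 25 = 43) plus the double crossovers (7).
RF(k–ts) = (43 + 7) / 500 = 50/500 = 0.1000 → 10.0 cM.

10.0 cM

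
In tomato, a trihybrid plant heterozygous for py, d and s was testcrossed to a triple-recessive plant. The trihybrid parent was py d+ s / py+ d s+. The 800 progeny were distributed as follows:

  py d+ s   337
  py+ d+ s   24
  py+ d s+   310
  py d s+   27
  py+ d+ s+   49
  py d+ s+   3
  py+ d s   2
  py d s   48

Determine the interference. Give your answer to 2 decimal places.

The two rarest classes, py d+ s+ and py+ d s, are the double crossovers. Comparing them with the parentals, only the s allele has switched, so s is the middle locus and the order is py – s – d.
py–s: (51 + 5)/800 = 0.0700; s–d: (97 + 5)/800 = 0.1275.
Expected DCO frequency = 0.0700 × 0.1275 ≈ 0.00893; observed = 5/800 ≈ 0.00625.
Coefficient of coincidence = 0.00625/0.00893 ≈ 0.70; interference = 1 − 0.70 = 0.30.

0.30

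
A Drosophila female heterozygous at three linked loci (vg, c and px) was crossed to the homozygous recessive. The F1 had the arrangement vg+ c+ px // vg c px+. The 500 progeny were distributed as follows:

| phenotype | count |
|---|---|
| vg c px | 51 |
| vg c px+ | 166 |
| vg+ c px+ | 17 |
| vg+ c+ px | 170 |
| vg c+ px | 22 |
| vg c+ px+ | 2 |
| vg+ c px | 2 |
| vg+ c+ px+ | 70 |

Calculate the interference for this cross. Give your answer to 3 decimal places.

The two rarest classes, vg+ c px and vg c+ px+, are the double crossovers. Comparing them with the parentals, only the c allele has switched, so c is the middle locus and the order is px – c – vg.
px–c: (121 + 4)/500 = 0.2500; c–vg: (39 + 4)/500 = 0.0860.
Expected DCO frequency = 0.2500 × 0.0860 ≈ 0.02150; observed = 4/500 ≈ 0.00800.
Coefficient of coincidence = 0.00800/0.02150 ≈ 0.372; interference = 1 − 0.372 = 0.628.

0.628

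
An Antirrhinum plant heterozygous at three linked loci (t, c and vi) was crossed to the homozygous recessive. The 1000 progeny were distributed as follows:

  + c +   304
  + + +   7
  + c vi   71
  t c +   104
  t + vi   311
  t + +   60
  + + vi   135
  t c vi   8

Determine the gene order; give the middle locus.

c

The two most frequent reciprocal classes, t + vi and + c +, are the parental types, so the F1 was t + vi / + c +.
The two rarest classes, t c vi and + + +, are the double crossovers. Comparing them with the parentals, only the c allele has switched, so c is the middle locus and the order is t – c – vi.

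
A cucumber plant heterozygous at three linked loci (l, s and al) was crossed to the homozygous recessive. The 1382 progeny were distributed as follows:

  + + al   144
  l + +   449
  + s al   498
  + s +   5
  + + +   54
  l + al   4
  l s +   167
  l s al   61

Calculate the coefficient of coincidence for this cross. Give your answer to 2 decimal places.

The two most frequent reciprocal classes, + s al and l + +, are the parental types, so the F1 was + s al / l + +.
The two rarest classes, + s + and l + al, are the double crossovers. Comparing them with the parentals, only the al allele has switched, so al is the middle locus and the order is l – al – s.
l–al: (115 + 9)/1382 = 0.0897; al–s: (311 + 9)/1382 = 0.2315.
Expected DCO frequency = 0.0897 × 0.2315 ≈ 0.02077; observed = 9/1382 ≈ 0.00651.
Coefficient of coincidence = 0.00651/0.02077 ≈ 0.31.

0.31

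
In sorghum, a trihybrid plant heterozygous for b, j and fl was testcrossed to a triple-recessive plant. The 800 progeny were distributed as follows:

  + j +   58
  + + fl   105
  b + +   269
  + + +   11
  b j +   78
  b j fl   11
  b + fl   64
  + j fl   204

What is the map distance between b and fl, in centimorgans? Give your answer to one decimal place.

The two most frequent reciprocal classes, b + + and + j fl, are the parental types, so the F1 was b + + / + j fl.
The two rarest classes, + + + and b j fl, are the double crossovers. Comparing them with the parentals, only the b allele has switched, so b is the middle locus and the order is fl – b – j.
Crossovers in the fl–b interval produce the single-crossover classes b + fl and + j + (64 + 58 = 122) plus the double crossovers (22).
RF(fl–b) = (122 + 22) / 800 = 144/800 = 0.1800 → 18.0 centimorgans.

18.0 centimorgans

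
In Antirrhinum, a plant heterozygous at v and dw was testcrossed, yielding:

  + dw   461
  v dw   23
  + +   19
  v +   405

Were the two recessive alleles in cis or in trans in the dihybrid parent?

The two most frequent classes are + dw (461) and v + (405); these are the parental (non-recombinant) types.
So the F1 carried + dw on one chromosome and v + on the other — the recessive alleles are on opposite chromosomes (trans / repulsion).

trans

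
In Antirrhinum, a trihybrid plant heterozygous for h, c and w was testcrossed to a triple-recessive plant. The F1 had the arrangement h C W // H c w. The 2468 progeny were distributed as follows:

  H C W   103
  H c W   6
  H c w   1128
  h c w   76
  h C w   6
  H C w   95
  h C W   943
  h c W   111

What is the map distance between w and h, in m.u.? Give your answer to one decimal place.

7.7 m.u.

The two rarest classes, h C w and H c W, are the double crossovers. Comparing them with the parentals, only the w allele has switched, so w is the middle locus and the order is c – w – h.
Crossovers in the w–h interval produce the single-crossover classes H C W and h c w (103 + 76 = 179) plus the double crossovers (12).
RF(w–h) = (179 + 12) / 2468 = 191/2468 = 0.0774 → 7.7 m.u.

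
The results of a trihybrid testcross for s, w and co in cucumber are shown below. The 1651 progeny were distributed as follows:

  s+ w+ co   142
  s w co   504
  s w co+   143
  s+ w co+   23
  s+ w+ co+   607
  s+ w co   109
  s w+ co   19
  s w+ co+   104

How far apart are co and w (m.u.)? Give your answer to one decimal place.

19.8 m.u.

The two most frequent reciprocal classes, s w co and s+ w+ co+, are the parental types, so the F1 was s w co / s+ w+ co+.
The two rarest classes, s w+ co and s+ w co+, are the double crossovers. Comparing them with the parentals, only the w allele has switched, so w is the middle locus and the order is co – w – s.
Crossovers in the co–w interval produce the single-crossover classes s w co+ and s+ w+ co (143 + 142 = 285) plus the double crossovers (42).
RF(co–w) = (285 + 42) / 1651 = 327/1651 = 0.1981 → 19.8 m.u.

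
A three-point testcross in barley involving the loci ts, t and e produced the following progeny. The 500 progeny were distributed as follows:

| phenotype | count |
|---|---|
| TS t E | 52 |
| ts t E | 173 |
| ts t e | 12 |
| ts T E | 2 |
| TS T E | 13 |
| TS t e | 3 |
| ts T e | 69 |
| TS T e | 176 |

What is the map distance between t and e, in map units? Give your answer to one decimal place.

The two most frequent reciprocal classes, ts t E and TS T e, are the parental types, so the F1 was ts t E / TS T e.
The two rarest classes, ts T E and TS t e, are the double crossovers. Comparing them with the parentals, only the t allele has switched, so t is the middle locus and the order is ts – t – e.
Crossovers in the t–e interval produce the single-crossover classes ts t e and TS T E (12 + 13 = 25) plus the double crossovers (5).
RF(t–e) = (25 + 5) / 500 = 30/500 = 0.0600 → 6.0 map units.

6.0 map units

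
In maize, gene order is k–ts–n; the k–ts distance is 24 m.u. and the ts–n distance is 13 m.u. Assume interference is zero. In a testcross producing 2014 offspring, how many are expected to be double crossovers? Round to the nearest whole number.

63

Map distances give recombination frequencies of 0.240 and 0.130 for the two intervals.
With no interference, expected double-crossover frequency = 0.240 × 0.130 = 0.03120.
Expected number = 0.03120 × 2014 = 62.84 ≈ 63.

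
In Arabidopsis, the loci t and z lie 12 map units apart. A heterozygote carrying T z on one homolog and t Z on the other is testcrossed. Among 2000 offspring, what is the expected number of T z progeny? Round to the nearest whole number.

A map distance of 12 map units corresponds to a recombination frequency of 0.120.
The F1 is T z / t Z, so T z is a parental gamete class with expected frequency (1 − r)/2 = 0.880/2 = 0.4400.
Expected number = 0.4400 × 2000 = 880.00 ≈ 880.

880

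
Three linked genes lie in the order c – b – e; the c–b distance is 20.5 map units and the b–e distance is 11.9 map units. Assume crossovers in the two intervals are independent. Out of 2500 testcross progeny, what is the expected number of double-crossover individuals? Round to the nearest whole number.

Map distances give recombination frequencies of 0.205 and 0.119 for the two intervals.
With no interference, expected double-crossover frequency = 0.205 × 0.119 = 0.02440.
Expected number = 0.02440 × 2500 = 60.99 ≈ 61.

61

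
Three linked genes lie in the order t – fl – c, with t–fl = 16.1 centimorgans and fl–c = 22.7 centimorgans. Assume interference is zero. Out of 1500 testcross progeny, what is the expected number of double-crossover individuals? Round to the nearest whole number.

55

Map distances give recombination frequencies of 0.161 and 0.227 for the two intervals.
With no interference, expected double-crossover frequency = 0.161 × 0.227 = 0.03655.
Expected number = 0.03655 × 1500 = 54.82 ≈ 55.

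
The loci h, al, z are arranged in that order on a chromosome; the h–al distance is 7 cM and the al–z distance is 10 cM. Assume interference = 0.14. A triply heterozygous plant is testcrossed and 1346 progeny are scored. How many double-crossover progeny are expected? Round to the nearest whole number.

8

Map distances give recombination frequencies of 0.070 and 0.100 for the two intervals.
With interference 0.14 (so coincidence = 0.86), expected double-crossover frequency = 0.070 × 0.100 × 0.86 = 0.00602.
Expected number = 0.00602 × 1346 = 8.10 ≈ 8.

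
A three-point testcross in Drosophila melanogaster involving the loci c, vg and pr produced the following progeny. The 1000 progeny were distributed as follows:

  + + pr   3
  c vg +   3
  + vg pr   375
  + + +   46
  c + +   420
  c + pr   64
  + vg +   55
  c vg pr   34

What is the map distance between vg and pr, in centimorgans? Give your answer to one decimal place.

The two most frequent reciprocal classes, c + + and + vg pr, are the parental types, so the F1 was c + + / + vg pr.
The two rarest classes, c vg + and + + pr, are the double crossovers. Comparing them with the parentals, only the vg allele has switched, so vg is the middle locus and the order is pr – vg – c.
Crossovers in the pr–vg interval produce the single-crossover classes c + pr and + vg + (64 + 55 = 119) plus the double crossovers (6).
RF(pr–vg) = (119 + 6) / 1000 = 125/1000 = 0.1250 → 12.5 centimorgans.

12.5 centimorgans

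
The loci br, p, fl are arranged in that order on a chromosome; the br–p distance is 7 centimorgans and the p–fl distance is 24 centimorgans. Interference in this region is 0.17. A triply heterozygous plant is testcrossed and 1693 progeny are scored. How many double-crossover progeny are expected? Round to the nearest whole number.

24

Map distances give recombination frequencies of 0.070 and 0.240 for the two intervals.
With interference 0.17 (so coincidence = 0.83), expected double-crossover frequency = 0.070 × 0.240 × 0.83 = 0.01394.
Expected number = 0.01394 × 1693 = 23.61 ≈ 24.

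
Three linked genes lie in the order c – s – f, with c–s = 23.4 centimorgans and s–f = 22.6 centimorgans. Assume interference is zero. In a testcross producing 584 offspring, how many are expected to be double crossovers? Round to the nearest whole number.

31

Map distances give recombination frequencies of 0.234 and 0.226 for the two intervals.
With no interference, expected double-crossover frequency = 0.234 × 0.226 = 0.05288.
Expected number = 0.05288 × 584 = 30.88 ≈ 31.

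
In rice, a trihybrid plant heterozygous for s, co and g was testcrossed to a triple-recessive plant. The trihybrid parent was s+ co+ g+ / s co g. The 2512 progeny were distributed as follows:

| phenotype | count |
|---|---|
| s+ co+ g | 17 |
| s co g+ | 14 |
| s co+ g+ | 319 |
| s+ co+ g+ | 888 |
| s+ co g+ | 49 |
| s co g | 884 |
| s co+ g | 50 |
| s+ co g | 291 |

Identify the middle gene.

The two rarest classes, s+ co+ g and s co g+, are the double crossovers. Comparing them with the parentals, only the g allele has switched, so g is the middle locus and the order is s – g – co.

g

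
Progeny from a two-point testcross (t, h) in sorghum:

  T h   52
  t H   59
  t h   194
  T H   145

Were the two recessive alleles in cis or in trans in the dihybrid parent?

The two most frequent classes are T H (145) and t h (194); these are the parental (non-recombinant) types.
So the F1 carried T H on one chromosome and t h on the other — the recessive alleles are on the same chromosome (cis / coupling).

cis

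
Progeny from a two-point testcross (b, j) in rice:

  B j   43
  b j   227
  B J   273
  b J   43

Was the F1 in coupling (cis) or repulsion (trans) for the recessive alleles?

cis

The two most frequent classes are B J (273) and b j (227); these are the parental (non-recombinant) types.
So the F1 carried B J on one chromosome and b j on the other — the recessive alleles are on the same chromosome (cis / coupling).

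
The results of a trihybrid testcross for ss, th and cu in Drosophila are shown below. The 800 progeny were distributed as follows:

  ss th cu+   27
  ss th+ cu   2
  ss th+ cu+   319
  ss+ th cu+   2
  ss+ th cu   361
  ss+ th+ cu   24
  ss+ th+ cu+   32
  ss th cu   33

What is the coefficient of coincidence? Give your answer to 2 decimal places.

The two most frequent reciprocal classes, ss+ th cu and ss th+ cu+, are the parental types, so the F1 was ss+ th cu / ss th+ cu+.
The two rarest classes, ss+ th cu+ and ss th+ cu, are the double crossovers. Comparing them with the parentals, only the cu allele has switched, so cu is the middle locus and the order is th – cu – ss.
th–cu: (51 + 4)/800 = 0.0688; cu–ss: (65 + 4)/800 = 0.0862.
Expected DCO frequency = 0.0688 × 0.0862 ≈ 0.00593; observed = 4/800 ≈ 0.00500.
Coefficient of coincidence = 0.00500/0.00593 ≈ 0.84.

0.84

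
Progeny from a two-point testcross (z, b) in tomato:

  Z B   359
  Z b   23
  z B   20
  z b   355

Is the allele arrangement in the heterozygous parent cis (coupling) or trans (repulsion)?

cis

The two most frequent classes are Z B (359) and z b (355); these are the parental (non-recombinant) types.
So the F1 carried Z B on one chromosome and z b on the other — the recessive alleles are on the same chromosome (cis / coupling).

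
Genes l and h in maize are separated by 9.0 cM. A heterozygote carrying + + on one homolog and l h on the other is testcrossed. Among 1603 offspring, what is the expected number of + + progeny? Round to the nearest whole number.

A map distance of 9.0 cM corresponds to a recombination frequency of 0.090.
The F1 is + + / l h, so + + is a parental gamete class with expected frequency (1 − r)/2 = 0.910/2 = 0.4550.
Expected number = 0.4550 × 1603 = 729.37 ≈ 729.

729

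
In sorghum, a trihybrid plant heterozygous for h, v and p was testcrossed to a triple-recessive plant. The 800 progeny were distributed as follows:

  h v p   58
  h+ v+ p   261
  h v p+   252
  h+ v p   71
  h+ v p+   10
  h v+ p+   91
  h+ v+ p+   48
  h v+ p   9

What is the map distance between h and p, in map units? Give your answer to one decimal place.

15.6 map units

The two most frequent reciprocal classes, h v p+ and h+ v+ p, are the parental types, so the F1 was h v p+ / h+ v+ p.
The two rarest classes, h+ v p+ and h v+ p, are the double crossovers. Comparing them with the parentals, only the h allele has switched, so h is the middle locus and the order is p – h – v.
Crossovers in the p–h interval produce the single-crossover classes h v p and h+ v+ p+ (58 + 48 = 106) plus the double crossovers (19).
RF(p–h) = (106 + 19) / 800 = 125/800 = 0.1562 → 15.6 map units.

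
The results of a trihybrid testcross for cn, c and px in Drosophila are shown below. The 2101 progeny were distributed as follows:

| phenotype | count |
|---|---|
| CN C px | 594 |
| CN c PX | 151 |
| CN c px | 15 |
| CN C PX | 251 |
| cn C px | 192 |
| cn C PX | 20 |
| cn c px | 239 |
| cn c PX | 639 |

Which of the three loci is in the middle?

c

The two most frequent reciprocal classes, CN C px and cn c PX, are the parental types, so the F1 was CN C px / cn c PX.
The two rarest classes, CN c px and cn C PX, are the double crossovers. Comparing them with the parentals, only the c allele has switched, so c is the middle locus and the order is px – c – cn.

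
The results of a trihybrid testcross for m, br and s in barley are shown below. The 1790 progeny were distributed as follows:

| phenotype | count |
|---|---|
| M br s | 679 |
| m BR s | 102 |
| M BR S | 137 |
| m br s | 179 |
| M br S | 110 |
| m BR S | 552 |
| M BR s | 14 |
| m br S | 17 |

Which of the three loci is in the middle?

br

The two most frequent reciprocal classes, m BR S and M br s, are the parental types, so the F1 was m BR S / M br s.
The two rarest classes, m br S and M BR s, are the double crossovers. Comparing them with the parentals, only the br allele has switched, so br is the middle locus and the order is s – br – m.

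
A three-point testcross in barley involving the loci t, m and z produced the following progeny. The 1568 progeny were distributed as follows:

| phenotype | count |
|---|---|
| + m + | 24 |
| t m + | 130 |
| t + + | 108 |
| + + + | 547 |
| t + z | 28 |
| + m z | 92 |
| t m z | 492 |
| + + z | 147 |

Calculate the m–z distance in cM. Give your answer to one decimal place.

The two most frequent reciprocal classes, t m z and + + +, are the parental types, so the F1 was t m z / + + +.
The two rarest classes, t + z and + m +, are the double crossovers. Comparing them with the parentals, only the m allele has switched, so m is the middle locus and the order is z – m – t.
Crossovers in the z–m interval produce the single-crossover classes t m + and + + z (130 + 147 = 277) plus the double crossovers (52).
RF(z–m) = (277 + 52) / 1568 = 329/1568 = 0.2098 → 21.0 cM.

21.0 cM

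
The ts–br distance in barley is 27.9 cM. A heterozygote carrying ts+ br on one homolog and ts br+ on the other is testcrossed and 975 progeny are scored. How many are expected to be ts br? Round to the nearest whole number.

136

A map distance of 27.9 cM corresponds to a recombination frequency of 0.279.
The F1 is ts+ br / ts br+, so ts br is a recombinant gamete class with expected frequency r/2 = 0.279/2 = 0.1395.
Expected number = 0.1395 × 975 = 136.01 ≈ 136.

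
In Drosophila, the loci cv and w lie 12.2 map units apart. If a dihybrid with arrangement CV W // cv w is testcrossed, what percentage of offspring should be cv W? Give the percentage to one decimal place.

A map distance of 12.2 map units corresponds to a recombination frequency of 0.122.
The F1 is CV W / cv w, so cv W is a recombinant gamete class with expected frequency r/2 = 0.122/2 = 0.0610.
That is 0.0610 = 6.1% of the progeny.

6.1%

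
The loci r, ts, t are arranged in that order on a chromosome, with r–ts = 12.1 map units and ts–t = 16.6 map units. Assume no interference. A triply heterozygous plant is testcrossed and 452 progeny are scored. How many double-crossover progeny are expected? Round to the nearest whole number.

9

Map distances give recombination frequencies of 0.121 and 0.166 for the two intervals.
With no interference, expected double-crossover frequency = 0.121 × 0.166 = 0.02009.
Expected number = 0.02009 × 452 = 9.08 ≈ 9.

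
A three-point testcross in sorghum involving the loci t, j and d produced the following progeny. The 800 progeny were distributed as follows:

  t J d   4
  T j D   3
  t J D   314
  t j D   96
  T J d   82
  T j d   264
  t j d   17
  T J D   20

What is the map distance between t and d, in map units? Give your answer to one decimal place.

The two most frequent reciprocal classes, t J D and T j d, are the parental types, so the F1 was t J D / T j d.
The two rarest classes, t J d and T j D, are the double crossovers. Comparing them with the parentals, only the d allele has switched, so d is the middle locus and the order is t – d – j.
Crossovers in the t–d interval produce the single-crossover classes T J D and t j d (20 + 17 = 37) plus the double crossovers (7).
RF(t–d) = (37 + 7) / 800 = 44/800 = 0.0550 → 5.5 map units.

5.5 map units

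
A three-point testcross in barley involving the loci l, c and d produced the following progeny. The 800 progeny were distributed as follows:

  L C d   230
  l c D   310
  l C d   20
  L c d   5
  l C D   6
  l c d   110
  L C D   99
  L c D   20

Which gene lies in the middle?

c

The two most frequent reciprocal classes, L C d and l c D, are the parental types, so the F1 was L C d / l c D.
The two rarest classes, L c d and l C D, are the double crossovers. Comparing them with the parentals, only the c allele has switched, so c is the middle locus and the order is d – c – l.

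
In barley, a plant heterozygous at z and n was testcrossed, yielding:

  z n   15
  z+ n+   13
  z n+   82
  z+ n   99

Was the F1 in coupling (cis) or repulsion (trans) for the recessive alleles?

The two most frequent classes are z+ n (99) and z n+ (82); these are the parental (non-recombinant) types.
So the F1 carried z+ n on one chromosome and z n+ on the other — the recessive alleles are on opposite chromosomes (trans / repulsion).

trans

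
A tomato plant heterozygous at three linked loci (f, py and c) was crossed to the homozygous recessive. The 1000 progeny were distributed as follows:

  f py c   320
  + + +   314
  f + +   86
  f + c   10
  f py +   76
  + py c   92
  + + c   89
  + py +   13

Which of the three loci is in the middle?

py

The two most frequent reciprocal classes, + + + and f py c, are the parental types, so the F1 was + + + / f py c.
The two rarest classes, + py + and f + c, are the double crossovers. Comparing them with the parentals, only the py allele has switched, so py is the middle locus and the order is f – py – c.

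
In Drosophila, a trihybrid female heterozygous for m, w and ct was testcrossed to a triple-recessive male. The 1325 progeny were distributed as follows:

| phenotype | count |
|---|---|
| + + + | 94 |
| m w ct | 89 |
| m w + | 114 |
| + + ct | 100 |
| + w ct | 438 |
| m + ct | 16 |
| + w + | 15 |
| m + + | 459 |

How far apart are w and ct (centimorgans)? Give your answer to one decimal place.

The two most frequent reciprocal classes, + w ct and m + +, are the parental types, so the F1 was + w ct / m + +.
The two rarest classes, + w + and m + ct, are the double crossovers. Comparing them with the parentals, only the ct allele has switched, so ct is the middle locus and the order is m – ct – w.
Crossovers in the ct–w interval produce the single-crossover classes + + ct and m w + (100 + 114 = 214) plus the double crossovers (31).
RF(ct–w) = (214 + 31) / 1325 = 245/1325 = 0.1849 → 18.5 centimorgans.

18.5 centimorgans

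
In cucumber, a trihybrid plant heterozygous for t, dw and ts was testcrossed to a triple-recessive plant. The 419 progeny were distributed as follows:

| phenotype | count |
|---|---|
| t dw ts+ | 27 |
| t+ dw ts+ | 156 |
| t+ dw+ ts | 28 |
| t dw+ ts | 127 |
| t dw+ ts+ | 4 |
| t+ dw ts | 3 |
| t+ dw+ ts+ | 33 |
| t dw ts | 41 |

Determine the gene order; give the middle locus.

The two most frequent reciprocal classes, t dw+ ts and t+ dw ts+, are the parental types, so the F1 was t dw+ ts / t+ dw ts+.
The two rarest classes, t dw+ ts+ and t+ dw ts, are the double crossovers. Comparing them with the parentals, only the ts allele has switched, so ts is the middle locus and the order is t – ts – dw.

ts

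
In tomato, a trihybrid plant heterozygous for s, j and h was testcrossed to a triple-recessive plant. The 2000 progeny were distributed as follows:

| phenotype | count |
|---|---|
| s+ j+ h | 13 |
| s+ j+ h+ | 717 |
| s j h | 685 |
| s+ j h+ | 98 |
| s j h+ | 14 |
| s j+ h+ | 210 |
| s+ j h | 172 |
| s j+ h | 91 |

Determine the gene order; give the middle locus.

h

The two most frequent reciprocal classes, s j h and s+ j+ h+, are the parental types, so the F1 was s j h / s+ j+ h+.
The two rarest classes, s j h+ and s+ j+ h, are the double crossovers. Comparing them with the parentals, only the h allele has switched, so h is the middle locus and the order is j – h – s.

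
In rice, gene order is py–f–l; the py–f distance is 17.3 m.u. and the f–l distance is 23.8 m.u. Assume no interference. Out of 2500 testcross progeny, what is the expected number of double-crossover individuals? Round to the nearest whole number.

103

Map distances give recombination frequencies of 0.173 and 0.238 for the two intervals.
With no interference, expected double-crossover frequency = 0.173 × 0.238 = 0.04117.
Expected number = 0.04117 × 2500 = 102.94 ≈ 103.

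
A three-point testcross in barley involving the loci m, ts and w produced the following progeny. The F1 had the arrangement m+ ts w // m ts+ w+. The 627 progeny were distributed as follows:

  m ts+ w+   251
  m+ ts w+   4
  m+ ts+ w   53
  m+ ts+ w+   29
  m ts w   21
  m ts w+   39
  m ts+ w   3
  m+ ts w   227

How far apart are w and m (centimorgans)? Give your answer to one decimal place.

9.1 centimorgans

The two rarest classes, m+ ts w+ and m ts+ w, are the double crossovers. Comparing them with the parentals, only the w allele has switched, so w is the middle locus and the order is m – w – ts.
Crossovers in the m–w interval produce the single-crossover classes m ts w and m+ ts+ w+ (21 + 29 = 50) plus the double crossovers (7).
RF(m–w) = (50 + 7) / 627 = 57/627 = 0.0909 → 9.1 centimorgans.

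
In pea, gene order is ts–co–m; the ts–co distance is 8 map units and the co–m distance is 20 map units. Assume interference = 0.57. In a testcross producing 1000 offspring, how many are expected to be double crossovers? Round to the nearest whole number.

Map distances give recombination frequencies of 0.080 and 0.200 for the two intervals.
With interference 0.57 (so coincidence = 0.43), expected double-crossover frequency = 0.080 × 0.200 × 0.43 = 0.00688.
Expected number = 0.00688 × 1000 = 6.88 ≈ 7.

7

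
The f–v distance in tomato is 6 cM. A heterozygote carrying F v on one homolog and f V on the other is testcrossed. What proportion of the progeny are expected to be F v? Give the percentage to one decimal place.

A map distance of 6 cM corresponds to a recombination frequency of 0.060.
The F1 is F v / f V, so F v is a parental gamete class with expected frequency (1 − r)/2 = 0.940/2 = 0.4700.
That is 0.4700 = 47.0% of the progeny.

47.0%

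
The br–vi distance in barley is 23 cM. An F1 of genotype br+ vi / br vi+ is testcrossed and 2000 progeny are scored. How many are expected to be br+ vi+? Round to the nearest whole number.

A map distance of 23 cM corresponds to a recombination frequency of 0.230.
The F1 is br+ vi / br vi+, so br+ vi+ is a recombinant gamete class with expected frequency r/2 = 0.230/2 = 0.1150.
Expected number = 0.1150 × 2000 = 230.00 ≈ 230.

230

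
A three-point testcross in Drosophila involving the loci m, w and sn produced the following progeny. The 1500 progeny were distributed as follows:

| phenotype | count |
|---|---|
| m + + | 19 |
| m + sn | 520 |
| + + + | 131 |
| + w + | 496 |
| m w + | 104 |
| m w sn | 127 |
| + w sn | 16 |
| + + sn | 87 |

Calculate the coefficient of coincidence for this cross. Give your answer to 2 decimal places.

0.79

The two most frequent reciprocal classes, + w + and m + sn, are the parental types, so the F1 was + w + / m + sn.
The two rarest classes, + w sn and m + +, are the double crossovers. Comparing them with the parentals, only the sn allele has switched, so sn is the middle locus and the order is m – sn – w.
m–sn: (191 + 35)/1500 = 0.1507; sn–w: (258 + 35)/1500 = 0.1953.
Expected DCO frequency = 0.1507 × 0.1953 ≈ 0.02943; observed = 35/1500 ≈ 0.02333.
Coefficient of coincidence = 0.02333/0.02943 ≈ 0.79.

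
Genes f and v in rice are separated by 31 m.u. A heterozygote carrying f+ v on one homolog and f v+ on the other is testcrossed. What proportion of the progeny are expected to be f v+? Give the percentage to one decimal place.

34.5%

A map distance of 31 m.u. corresponds to a recombination frequency of 0.310.
The F1 is f+ v / f v+, so f v+ is a parental gamete class with expected frequency (1 − r)/2 = 0.690/2 = 0.3450.
That is 0.3450 = 34.5% of the progeny.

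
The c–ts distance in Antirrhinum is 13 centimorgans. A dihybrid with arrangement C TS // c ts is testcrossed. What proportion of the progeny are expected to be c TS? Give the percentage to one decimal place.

6.5%

A map distance of 13 centimorgans corresponds to a recombination frequency of 0.130.
The F1 is C TS / c ts, so c TS is a recombinant gamete class with expected frequency r/2 = 0.130/2 = 0.0650.
That is 0.0650 = 6.5% of the progeny.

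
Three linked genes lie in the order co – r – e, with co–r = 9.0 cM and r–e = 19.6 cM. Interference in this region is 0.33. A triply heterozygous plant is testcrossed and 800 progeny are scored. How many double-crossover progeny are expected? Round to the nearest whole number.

Map distances give recombination frequencies of 0.090 and 0.196 for the two intervals.
With interference 0.33 (so coincidence = 0.67), expected double-crossover frequency = 0.090 × 0.196 × 0.67 = 0.01182.
Expected number = 0.01182 × 800 = 9.46 ≈ 9.

9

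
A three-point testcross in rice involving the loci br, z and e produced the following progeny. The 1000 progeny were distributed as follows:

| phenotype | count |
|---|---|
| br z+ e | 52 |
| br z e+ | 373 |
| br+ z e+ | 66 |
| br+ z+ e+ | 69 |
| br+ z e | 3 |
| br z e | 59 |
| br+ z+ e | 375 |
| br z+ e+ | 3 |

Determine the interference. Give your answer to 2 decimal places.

0.64

The two most frequent reciprocal classes, br z e+ and br+ z+ e, are the parental types, so the F1 was br z e+ / br+ z+ e.
The two rarest classes, br z+ e+ and br+ z e, are the double crossovers. Comparing them with the parentals, only the z allele has switched, so z is the middle locus and the order is br – z – e.
br–z: (118 + 6)/1000 = 0.1240; z–e: (128 + 6)/1000 = 0.1340.
Expected DCO frequency = 0.1240 × 0.1340 ≈ 0.01662; observed = 6/1000 ≈ 0.00600.
Coefficient of coincidence = 0.00600/0.01662 ≈ 0.36; interference = 1 − 0.36 = 0.64.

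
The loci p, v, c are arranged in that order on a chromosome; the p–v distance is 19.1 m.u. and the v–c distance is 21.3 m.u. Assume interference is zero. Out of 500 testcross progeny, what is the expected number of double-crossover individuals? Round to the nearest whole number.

Map distances give recombination frequencies of 0.191 and 0.213 for the two intervals.
With no interference, expected double-crossover frequency = 0.191 × 0.213 = 0.04068.
Expected number = 0.04068 × 500 = 20.34 ≈ 20.

20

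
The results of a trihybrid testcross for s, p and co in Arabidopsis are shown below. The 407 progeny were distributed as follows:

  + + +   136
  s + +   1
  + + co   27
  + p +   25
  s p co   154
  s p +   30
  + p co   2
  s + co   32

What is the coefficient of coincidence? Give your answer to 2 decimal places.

The two most frequent reciprocal classes, + + + and s p co, are the parental types, so the F1 was + + + / s p co.
The two rarest classes, s + + and + p co, are the double crossovers. Comparing them with the parentals, only the s allele has switched, so s is the middle locus and the order is co – s – p.
co–s: (57 + 3)/407 = 0.1474; s–p: (57 + 3)/407 = 0.1474.
Expected DCO frequency = 0.1474 × 0.1474 ≈ 0.02173; observed = 3/407 ≈ 0.00737.
Coefficient of coincidence = 0.00737/0.02173 ≈ 0.34.

0.34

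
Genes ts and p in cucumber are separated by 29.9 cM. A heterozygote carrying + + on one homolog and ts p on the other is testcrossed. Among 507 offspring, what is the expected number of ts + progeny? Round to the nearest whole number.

A map distance of 29.9 cM corresponds to a recombination frequency of 0.299.
The F1 is + + / ts p, so ts + is a recombinant gamete class with expected frequency r/2 = 0.299/2 = 0.1495.
Expected number = 0.1495 × 507 = 75.80 ≈ 76.

76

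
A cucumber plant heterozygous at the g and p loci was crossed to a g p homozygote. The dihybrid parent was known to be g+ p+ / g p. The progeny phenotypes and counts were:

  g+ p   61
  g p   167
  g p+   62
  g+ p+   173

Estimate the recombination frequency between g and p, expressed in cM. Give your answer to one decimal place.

26.6 cM

The recombinant classes are g+ p and g p+: 61 + 62 = 123.
Recombination frequency = 123/463 = 0.2657 ≈ 26.6%, i.e. 26.6 cM.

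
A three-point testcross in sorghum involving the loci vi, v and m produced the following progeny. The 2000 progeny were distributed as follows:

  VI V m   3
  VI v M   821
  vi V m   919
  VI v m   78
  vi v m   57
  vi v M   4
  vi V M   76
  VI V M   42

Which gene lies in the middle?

The two most frequent reciprocal classes, VI v M and vi V m, are the parental types, so the F1 was VI v M / vi V m.
The two rarest classes, vi v M and VI V m, are the double crossovers. Comparing them with the parentals, only the vi allele has switched, so vi is the middle locus and the order is v – vi – m.

vi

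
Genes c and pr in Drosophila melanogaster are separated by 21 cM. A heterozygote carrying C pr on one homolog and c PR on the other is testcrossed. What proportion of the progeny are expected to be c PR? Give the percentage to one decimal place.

39.5%

A map distance of 21 cM corresponds to a recombination frequency of 0.210.
The F1 is C pr / c PR, so c PR is a parental gamete class with expected frequency (1 − r)/2 = 0.790/2 = 0.3950.
That is 0.3950 = 39.5% of the progeny.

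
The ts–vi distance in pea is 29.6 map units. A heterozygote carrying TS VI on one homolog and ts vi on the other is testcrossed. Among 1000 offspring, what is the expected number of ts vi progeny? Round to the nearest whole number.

A map distance of 29.6 map units corresponds to a recombination frequency of 0.296.
The F1 is TS VI / ts vi, so ts vi is a parental gamete class with expected frequency (1 − r)/2 = 0.704/2 = 0.3520.
Expected number = 0.3520 × 1000 = 352.00 ≈ 352.

352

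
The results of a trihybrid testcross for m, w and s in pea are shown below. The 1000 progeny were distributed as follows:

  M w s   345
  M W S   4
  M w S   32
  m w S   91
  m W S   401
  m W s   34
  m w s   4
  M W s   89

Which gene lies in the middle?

m

The two most frequent reciprocal classes, M w s and m W S, are the parental types, so the F1 was M w s / m W S.
The two rarest classes, m w s and M W S, are the double crossovers. Comparing them with the parentals, only the m allele has switched, so m is the middle locus and the order is s – m – w.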